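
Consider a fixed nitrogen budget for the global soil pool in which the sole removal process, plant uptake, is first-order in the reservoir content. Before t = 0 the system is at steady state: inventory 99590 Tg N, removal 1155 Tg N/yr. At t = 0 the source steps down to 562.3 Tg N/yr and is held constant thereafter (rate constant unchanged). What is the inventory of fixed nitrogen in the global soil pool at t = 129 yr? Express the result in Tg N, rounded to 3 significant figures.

The sink rate constant is k = F₀/M₀ = 1155/99590 = 0.01160 yr⁻¹.
Solving dM/dt = F₁ − kM with M(0) = M₀ gives M(t) = F₁/k + (M₀ − F₁/k)·e^(−kt).
F₁/k = 562.3/0.01160 = 48484 Tg N; kt = 0.01160 × 129 = 1.496, e^(−kt) = 0.2240.
M(129) = 48484 + (99590 − 48484) × 0.2240 = 48484 + 11450 = 59932 Tg N.

59900 Tg N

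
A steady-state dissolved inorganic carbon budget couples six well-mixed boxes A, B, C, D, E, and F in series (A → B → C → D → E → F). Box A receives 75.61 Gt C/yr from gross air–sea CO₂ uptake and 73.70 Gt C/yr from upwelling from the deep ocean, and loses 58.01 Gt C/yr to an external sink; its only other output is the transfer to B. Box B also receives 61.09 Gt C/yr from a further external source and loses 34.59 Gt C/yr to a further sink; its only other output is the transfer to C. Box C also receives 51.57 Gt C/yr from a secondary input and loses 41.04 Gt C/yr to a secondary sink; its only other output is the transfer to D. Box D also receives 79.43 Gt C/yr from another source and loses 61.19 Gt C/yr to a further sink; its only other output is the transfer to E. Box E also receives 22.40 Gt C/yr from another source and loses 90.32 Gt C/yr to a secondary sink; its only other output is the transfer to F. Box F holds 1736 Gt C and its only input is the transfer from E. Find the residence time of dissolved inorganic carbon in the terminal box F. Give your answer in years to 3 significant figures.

Box A: F(A→B) = (75.61 + 73.70) − 58.01 = 91.300 Gt C/yr.
Box B: F(B→C) = (91.300 + 61.09) − 34.59 = 117.80 Gt C/yr.
Box C: F(C→D) = (117.80 + 51.57) − 41.04 = 128.33 Gt C/yr.
Box D: F(D→E) = (128.33 + 79.43) − 61.19 = 146.57 Gt C/yr.
Box E: F(E→F) = (146.57 + 22.40) − 90.32 = 78.650 Gt C/yr.
Box F throughput = its input = 78.650 Gt C/yr; τ = 1736 / 78.650 = 22.07 yr.

22.1 yr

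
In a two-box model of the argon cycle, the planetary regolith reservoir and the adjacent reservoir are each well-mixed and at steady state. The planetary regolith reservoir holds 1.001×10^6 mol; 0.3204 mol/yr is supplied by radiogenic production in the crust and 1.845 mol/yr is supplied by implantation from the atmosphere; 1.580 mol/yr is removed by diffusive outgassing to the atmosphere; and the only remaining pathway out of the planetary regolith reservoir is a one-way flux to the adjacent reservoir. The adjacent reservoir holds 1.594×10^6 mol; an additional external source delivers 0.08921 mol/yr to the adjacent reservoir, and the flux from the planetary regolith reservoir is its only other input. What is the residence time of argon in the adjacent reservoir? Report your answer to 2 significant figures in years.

Balance the planetary regolith reservoir: ΣF_in = 0.3204 + 1.845 = 2.1654 mol/yr.
Flux to the adjacent reservoir = ΣF_in − (1.580) = 0.58540 mol/yr.
Total input to the adjacent reservoir = 0.58540 + 0.08921 = 0.67461 mol/yr; at steady state this equals its total output.
τ = M / F = 1.594×10^6 / 0.67461 = 2.363×10^6 yr.

2.4×10^6 yr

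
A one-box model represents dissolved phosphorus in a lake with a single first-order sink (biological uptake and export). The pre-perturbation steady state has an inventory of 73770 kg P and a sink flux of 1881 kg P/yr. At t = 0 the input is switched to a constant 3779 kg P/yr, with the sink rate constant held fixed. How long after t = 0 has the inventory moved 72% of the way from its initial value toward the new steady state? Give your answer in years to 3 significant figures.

49.9 yr

τ = M₀/F₀ = 73770/1881 = 39.22 yr.
The remaining gap fraction is e^(−t/τ); 72% covered ⇒ e^(−t/τ) = 0.280.
t = −τ ln(0.280) = 39.22 × 1.273 = 49.92 yr.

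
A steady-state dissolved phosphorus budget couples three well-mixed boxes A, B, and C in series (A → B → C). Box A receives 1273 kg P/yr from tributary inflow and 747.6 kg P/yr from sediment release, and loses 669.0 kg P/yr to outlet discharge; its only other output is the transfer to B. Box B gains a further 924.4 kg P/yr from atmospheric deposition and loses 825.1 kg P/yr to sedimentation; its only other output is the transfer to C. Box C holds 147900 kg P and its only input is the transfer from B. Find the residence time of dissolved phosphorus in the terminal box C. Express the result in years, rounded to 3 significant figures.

Box A: F(A→B) = (1273 + 747.6) − 669.0 = 1351.6 kg P/yr.
Box B: F(B→C) = (1351.6 + 924.4) − 825.1 = 1450.9 kg P/yr.
Box C throughput = its input = 1450.9 kg P/yr; τ = 147900 / 1450.9 = 101.9 yr.

102 yr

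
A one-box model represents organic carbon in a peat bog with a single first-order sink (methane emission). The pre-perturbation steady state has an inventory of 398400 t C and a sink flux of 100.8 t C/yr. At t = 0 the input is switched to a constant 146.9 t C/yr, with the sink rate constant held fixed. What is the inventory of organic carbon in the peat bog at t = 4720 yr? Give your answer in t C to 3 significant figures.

The sink rate constant is k = F₀/M₀ = 100.8/398400 = 0.0002530 yr⁻¹.
Solving dM/dt = F₁ − kM with M(0) = M₀ gives M(t) = F₁/k + (M₀ − F₁/k)·e^(−kt).
F₁/k = 146.9/0.0002530 = 580600 t C; kt = 0.0002530 × 4720 = 1.194, e^(−kt) = 0.3029.
M(4720) = 580600 + (398400 − 580600) × 0.3029 = 580600 − 55200 = 525410 t C.

525000 t C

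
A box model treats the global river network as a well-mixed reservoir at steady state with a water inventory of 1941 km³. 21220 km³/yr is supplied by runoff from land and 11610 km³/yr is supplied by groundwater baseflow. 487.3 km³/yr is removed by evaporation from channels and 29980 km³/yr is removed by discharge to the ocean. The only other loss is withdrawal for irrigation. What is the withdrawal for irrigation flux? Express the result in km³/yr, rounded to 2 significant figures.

At steady state ΣF_in = ΣF_out.
ΣF_in = 21220 + 11610 = 32830 km³/yr.
Withdrawal for irrigation flux = ΣF_in − (487.3 + 29980) = 32830 − 30470 = 2363 km³/yr.

2400 km³/yr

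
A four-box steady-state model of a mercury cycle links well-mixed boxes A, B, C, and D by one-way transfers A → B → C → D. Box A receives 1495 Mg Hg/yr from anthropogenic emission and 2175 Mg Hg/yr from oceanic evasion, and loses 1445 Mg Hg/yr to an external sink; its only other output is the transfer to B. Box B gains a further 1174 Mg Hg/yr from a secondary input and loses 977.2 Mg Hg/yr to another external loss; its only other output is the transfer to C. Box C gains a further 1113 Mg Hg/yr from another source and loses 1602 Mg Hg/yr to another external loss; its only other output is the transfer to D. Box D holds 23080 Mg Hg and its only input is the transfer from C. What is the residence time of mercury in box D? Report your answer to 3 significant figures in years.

11.9 yr

Box A: F(A→B) = (1495 + 2175) − 1445 = 2225.0 Mg Hg/yr.
Box B: F(B→C) = (2225.0 + 1174) − 977.2 = 2421.8 Mg Hg/yr.
Box C: F(C→D) = (2421.8 + 1113) − 1602 = 1932.8 Mg Hg/yr.
Box D throughput = its input = 1932.8 Mg Hg/yr; τ = 23080 / 1932.8 = 11.94 yr.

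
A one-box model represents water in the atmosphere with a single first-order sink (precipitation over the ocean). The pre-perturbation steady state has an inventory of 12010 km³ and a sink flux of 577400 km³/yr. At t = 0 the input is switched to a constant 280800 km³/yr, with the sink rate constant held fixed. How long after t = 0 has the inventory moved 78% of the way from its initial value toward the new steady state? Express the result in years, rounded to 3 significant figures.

τ = M₀/F₀ = 12010/577400 = 0.02080 yr.
The remaining gap fraction is e^(−t/τ); 78% covered ⇒ e^(−t/τ) = 0.220.
t = −τ ln(0.220) = 0.02080 × 1.514 = 0.03149 yr.

0.0315 yr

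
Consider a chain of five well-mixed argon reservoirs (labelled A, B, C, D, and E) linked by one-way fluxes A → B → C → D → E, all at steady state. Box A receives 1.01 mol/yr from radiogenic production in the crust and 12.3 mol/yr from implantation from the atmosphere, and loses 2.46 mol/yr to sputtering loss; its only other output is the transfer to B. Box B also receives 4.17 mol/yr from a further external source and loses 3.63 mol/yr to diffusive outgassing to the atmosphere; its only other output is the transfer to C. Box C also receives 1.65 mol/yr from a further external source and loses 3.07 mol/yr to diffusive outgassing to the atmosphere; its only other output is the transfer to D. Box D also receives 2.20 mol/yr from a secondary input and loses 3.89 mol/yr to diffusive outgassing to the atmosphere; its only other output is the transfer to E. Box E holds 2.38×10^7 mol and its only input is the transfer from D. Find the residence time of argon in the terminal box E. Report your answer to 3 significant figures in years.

Box A: F(A→B) = (1.01 + 12.3) − 2.46 = 10.850 mol/yr.
Box B: F(B→C) = (10.850 + 4.17) − 3.63 = 11.390 mol/yr.
Box C: F(C→D) = (11.390 + 1.65) − 3.07 = 9.9700 mol/yr.
Box D: F(D→E) = (9.9700 + 2.20) − 3.89 = 8.2800 mol/yr.
Box E throughput = its input = 8.2800 mol/yr; τ = 2.38×10^7 / 8.2800 = 2.874×10^6 yr.

2.87×10^6 yr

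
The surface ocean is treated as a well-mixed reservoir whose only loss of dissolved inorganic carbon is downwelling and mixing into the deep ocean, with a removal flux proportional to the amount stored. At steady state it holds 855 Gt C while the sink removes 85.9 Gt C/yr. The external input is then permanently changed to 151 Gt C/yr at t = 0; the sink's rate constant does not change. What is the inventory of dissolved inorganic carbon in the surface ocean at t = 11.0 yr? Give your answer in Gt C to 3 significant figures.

The sink rate constant is k = F₀/M₀ = 85.9/855 = 0.1005 yr⁻¹.
Solving dM/dt = F₁ − kM with M(0) = M₀ gives M(t) = F₁/k + (M₀ − F₁/k)·e^(−kt).
F₁/k = 151/0.1005 = 1503.0 Gt C; kt = 0.1005 × 11.0 = 1.105, e^(−kt) = 0.3312.
M(11.0) = 1503.0 + (855 − 1503.0) × 0.3312 = 1503.0 − 214.6 = 1288.4 Gt C.

1290 Gt C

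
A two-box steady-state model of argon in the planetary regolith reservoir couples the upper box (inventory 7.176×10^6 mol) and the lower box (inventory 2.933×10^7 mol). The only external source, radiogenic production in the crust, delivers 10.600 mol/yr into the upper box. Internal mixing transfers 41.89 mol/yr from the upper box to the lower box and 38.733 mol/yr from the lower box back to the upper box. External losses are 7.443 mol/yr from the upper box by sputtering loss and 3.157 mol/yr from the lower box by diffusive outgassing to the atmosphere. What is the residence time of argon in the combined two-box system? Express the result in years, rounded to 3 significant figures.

3.44×10^6 yr

Treat the two boxes together as one reservoir: the mixing fluxes between them are internal recycling, so τ = ΣM / Σ(external losses).
M_total = 7.176×10^6 + 2.933×10^7 = 3.6506×10^7 mol.
ΣF_external_out = 7.443 + 3.157 = 10.600 mol/yr.
τ = M_total / ΣF_ext = 3.6506×10^7 / 10.600 = 3.444×10^6 yr.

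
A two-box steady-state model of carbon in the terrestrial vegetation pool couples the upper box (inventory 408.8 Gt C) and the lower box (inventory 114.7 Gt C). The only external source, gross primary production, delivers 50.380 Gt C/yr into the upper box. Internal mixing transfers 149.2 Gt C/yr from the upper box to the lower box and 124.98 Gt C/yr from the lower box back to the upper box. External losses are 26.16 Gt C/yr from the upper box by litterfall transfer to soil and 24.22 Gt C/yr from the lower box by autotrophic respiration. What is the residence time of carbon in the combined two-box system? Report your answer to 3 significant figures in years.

10.4 yr

Residence time in the combined system uses the total inventory and the total *external* removal — internal exchanges between the two boxes cancel.
M_total = 408.8 + 114.7 = 523.50 Gt C.
ΣF_external_out = 26.16 + 24.22 = 50.380 Gt C/yr.
τ = M_total / ΣF_ext = 523.50 / 50.380 = 10.39 yr.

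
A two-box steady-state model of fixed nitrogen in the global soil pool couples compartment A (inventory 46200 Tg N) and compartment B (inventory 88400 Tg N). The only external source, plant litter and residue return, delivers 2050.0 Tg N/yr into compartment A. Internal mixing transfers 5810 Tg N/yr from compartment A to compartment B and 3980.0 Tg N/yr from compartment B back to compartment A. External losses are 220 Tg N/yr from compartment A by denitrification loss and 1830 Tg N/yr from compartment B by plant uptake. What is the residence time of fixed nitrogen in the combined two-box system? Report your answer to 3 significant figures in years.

65.7 yr

Treat the two boxes together as one reservoir: the mixing fluxes between them are internal recycling, so τ = ΣM / Σ(external losses).
M_total = 46200 + 88400 = 134600 Tg N.
ΣF_external_out = 220 + 1830 = 2050.0 Tg N/yr.
τ = M_total / ΣF_ext = 134600 / 2050.0 = 65.66 yr.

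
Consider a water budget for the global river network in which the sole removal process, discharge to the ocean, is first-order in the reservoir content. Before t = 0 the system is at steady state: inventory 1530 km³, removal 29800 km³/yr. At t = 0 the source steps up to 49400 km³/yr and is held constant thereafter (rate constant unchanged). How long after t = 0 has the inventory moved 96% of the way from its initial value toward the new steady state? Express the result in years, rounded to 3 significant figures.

0.165 yr

τ = M₀/F₀ = 1530/29800 = 0.05134 yr.
The remaining gap fraction is e^(−t/τ); 96% covered ⇒ e^(−t/τ) = 0.0400.
t = −τ ln(0.0400) = 0.05134 × 3.219 = 0.1653 yr.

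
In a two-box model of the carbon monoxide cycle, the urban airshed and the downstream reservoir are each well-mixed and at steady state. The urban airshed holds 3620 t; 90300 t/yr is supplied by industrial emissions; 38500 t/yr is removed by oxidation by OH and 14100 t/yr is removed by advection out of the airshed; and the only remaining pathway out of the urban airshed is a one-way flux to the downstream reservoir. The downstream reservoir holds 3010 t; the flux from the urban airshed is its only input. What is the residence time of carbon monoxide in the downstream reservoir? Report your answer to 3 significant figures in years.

0.0798 yr

Balance the urban airshed: ΣF_in = 90300 t/yr.
Flux to the downstream reservoir = ΣF_in − (38500 + 14100) = 37700 t/yr.
At steady state the output of the downstream reservoir equals its input, 37700 t/yr.
τ = M / F = 3010 / 37700 = 0.07984 yr.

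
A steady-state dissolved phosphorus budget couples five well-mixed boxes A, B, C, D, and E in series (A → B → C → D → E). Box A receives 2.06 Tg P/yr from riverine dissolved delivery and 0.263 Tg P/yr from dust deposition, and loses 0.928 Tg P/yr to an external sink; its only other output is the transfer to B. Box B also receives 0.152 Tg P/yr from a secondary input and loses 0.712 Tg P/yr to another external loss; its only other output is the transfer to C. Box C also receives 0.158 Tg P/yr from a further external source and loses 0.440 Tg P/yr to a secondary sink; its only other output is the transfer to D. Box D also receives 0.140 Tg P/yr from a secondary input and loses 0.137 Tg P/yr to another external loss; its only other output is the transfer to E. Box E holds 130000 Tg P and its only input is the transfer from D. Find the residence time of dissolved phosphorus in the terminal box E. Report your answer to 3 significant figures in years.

234000 yr

Box A: F(A→B) = (2.06 + 0.263) − 0.928 = 1.3950 Tg P/yr.
Box B: F(B→C) = (1.3950 + 0.152) − 0.712 = 0.83500 Tg P/yr.
Box C: F(C→D) = (0.83500 + 0.158) − 0.440 = 0.55300 Tg P/yr.
Box D: F(D→E) = (0.55300 + 0.140) − 0.137 = 0.55600 Tg P/yr.
Box E throughput = its input = 0.55600 Tg P/yr; τ = 130000 / 0.55600 = 233800 yr.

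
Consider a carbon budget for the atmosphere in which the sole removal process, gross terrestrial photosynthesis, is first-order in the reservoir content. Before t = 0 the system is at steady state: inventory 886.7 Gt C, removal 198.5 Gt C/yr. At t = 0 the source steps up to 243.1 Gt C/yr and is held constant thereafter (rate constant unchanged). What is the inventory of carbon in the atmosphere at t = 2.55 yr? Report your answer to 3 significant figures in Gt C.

The sink rate constant is k = F₀/M₀ = 198.5/886.7 = 0.2239 yr⁻¹.
Solving dM/dt = F₁ − kM with M(0) = M₀ gives M(t) = F₁/k + (M₀ − F₁/k)·e^(−kt).
F₁/k = 243.1/0.2239 = 1085.9 Gt C; kt = 0.2239 × 2.55 = 0.5709, e^(−kt) = 0.5650.
M(2.55) = 1085.9 + (886.7 − 1085.9) × 0.5650 = 1085.9 − 112.6 = 973.36 Gt C.

973 Gt C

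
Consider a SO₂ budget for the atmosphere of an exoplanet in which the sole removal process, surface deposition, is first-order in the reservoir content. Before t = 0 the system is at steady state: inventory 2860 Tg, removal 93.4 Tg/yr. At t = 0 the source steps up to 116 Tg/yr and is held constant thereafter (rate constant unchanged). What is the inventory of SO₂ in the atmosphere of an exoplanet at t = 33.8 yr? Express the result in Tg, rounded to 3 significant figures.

The sink rate constant is k = F₀/M₀ = 93.4/2860 = 0.03266 yr⁻¹.
Solving dM/dt = F₁ − kM with M(0) = M₀ gives M(t) = F₁/k + (M₀ − F₁/k)·e^(−kt).
F₁/k = 116/0.03266 = 3552.0 Tg; kt = 0.03266 × 33.8 = 1.104, e^(−kt) = 0.3316.
M(33.8) = 3552.0 + (2860 − 3552.0) × 0.3316 = 3552.0 − 229.5 = 3322.6 Tg.

3320 Tg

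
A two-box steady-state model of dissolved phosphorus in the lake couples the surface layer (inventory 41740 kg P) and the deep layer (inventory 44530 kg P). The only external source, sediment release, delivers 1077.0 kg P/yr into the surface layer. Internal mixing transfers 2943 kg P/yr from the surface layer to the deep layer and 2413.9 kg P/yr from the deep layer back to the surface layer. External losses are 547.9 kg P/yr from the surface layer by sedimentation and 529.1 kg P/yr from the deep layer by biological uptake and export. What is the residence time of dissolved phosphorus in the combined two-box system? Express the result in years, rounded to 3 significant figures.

Residence time in the combined system uses the total inventory and the total *external* removal — internal exchanges between the two boxes cancel.
M_total = 41740 + 44530 = 86270 kg P.
ΣF_external_out = 547.9 + 529.1 = 1077.0 kg P/yr.
τ = M_total / ΣF_ext = 86270 / 1077.0 = 80.10 yr.

80.1 yr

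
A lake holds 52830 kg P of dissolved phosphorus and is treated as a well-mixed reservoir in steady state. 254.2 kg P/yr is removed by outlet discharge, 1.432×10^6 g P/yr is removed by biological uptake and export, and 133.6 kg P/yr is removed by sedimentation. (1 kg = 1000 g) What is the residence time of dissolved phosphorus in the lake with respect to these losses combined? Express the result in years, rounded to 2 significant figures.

Convert the biological uptake and export flux: 1.432×10^6 g P/yr = 1432 kg P/yr.
Total removal = 254.2 + 1432 + 133.6 = 1819.8 kg P/yr.
τ = M / ΣF_out = 52830 / 1819.8 = 29.03 yr.

29 yr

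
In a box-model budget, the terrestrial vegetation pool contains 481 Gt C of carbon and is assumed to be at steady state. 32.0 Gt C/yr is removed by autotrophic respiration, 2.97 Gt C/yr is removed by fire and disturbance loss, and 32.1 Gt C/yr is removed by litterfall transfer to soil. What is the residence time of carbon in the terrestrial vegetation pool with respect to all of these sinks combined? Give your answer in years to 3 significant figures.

7.17 yr

Total removal flux = 32.0 + 2.97 + 32.1 = 67.070 Gt C/yr.
τ = M / ΣF_out = 481 / 67.070 = 7.172 yr.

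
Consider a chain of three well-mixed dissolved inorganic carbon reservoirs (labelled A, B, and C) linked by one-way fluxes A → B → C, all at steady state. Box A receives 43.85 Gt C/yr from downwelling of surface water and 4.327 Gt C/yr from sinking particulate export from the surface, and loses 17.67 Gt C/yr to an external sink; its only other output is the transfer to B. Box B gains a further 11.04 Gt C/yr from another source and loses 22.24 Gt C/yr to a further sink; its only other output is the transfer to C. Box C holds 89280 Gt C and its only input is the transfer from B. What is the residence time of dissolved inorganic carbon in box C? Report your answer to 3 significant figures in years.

4620 yr

Box A: F(A→B) = (43.85 + 4.327) − 17.67 = 30.507 Gt C/yr.
Box B: F(B→C) = (30.507 + 11.04) − 22.24 = 19.307 Gt C/yr.
Box C throughput = its input = 19.307 Gt C/yr; τ = 89280 / 19.307 = 4624 yr.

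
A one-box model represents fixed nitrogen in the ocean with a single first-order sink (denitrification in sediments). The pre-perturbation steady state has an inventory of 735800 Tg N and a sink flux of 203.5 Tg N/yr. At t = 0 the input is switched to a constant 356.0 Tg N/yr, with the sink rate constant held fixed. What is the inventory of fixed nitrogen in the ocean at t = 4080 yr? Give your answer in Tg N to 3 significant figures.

The sink rate constant is k = F₀/M₀ = 203.5/735800 = 0.0002766 yr⁻¹.
Solving dM/dt = F₁ − kM with M(0) = M₀ gives M(t) = F₁/k + (M₀ − F₁/k)·e^(−kt).
F₁/k = 356.0/0.0002766 = 1.2872×10^6 Tg N; kt = 0.0002766 × 4080 = 1.128, e^(−kt) = 0.3235.
M(4080) = 1.2872×10^6 + (735800 − 1.2872×10^6) × 0.3235 = 1.2872×10^6 − 178400 = 1.1088×10^6 Tg N.

1.11×10^6 Tg N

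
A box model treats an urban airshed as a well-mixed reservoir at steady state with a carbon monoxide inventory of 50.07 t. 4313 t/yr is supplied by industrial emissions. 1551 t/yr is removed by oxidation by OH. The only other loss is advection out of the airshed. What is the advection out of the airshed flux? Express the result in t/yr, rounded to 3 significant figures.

At steady state ΣF_in = ΣF_out.
ΣF_in = 4313.0 t/yr.
Advection out of the airshed flux = ΣF_in − (1551) = 4313.0 − 1551 = 2762 t/yr.

2760 t/yr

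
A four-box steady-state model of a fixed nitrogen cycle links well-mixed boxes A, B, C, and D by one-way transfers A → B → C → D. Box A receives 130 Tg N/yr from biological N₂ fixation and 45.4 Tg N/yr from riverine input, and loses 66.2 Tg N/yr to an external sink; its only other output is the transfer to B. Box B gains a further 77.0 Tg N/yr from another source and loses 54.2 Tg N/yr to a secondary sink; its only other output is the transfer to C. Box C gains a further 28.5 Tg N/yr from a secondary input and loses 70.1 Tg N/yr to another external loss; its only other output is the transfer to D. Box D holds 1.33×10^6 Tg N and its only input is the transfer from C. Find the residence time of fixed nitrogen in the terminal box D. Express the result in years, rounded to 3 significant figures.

Box A: F(A→B) = (130 + 45.4) − 66.2 = 109.20 Tg N/yr.
Box B: F(B→C) = (109.20 + 77.0) − 54.2 = 132.00 Tg N/yr.
Box C: F(C→D) = (132.00 + 28.5) − 70.1 = 90.400 Tg N/yr.
Box D throughput = its input = 90.400 Tg N/yr; τ = 1.33×10^6 / 90.400 = 14710 yr.

14700 yr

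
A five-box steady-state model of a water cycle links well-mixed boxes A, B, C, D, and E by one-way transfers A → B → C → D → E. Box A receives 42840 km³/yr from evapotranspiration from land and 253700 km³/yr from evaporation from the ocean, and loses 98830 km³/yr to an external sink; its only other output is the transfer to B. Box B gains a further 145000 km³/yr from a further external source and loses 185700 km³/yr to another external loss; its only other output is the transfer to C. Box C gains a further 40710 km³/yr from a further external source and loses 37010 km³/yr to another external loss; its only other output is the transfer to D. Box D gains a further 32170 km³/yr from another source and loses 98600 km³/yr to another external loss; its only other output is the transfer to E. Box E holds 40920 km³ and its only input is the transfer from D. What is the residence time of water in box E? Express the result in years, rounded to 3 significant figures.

Box A: F(A→B) = (42840 + 253700) − 98830 = 197710 km³/yr.
Box B: F(B→C) = (197710 + 145000) − 185700 = 157010 km³/yr.
Box C: F(C→D) = (157010 + 40710) − 37010 = 160710 km³/yr.
Box D: F(D→E) = (160710 + 32170) − 98600 = 94280 km³/yr.
Box E throughput = its input = 94280 km³/yr; τ = 40920 / 94280 = 0.4340 yr.

0.434 yr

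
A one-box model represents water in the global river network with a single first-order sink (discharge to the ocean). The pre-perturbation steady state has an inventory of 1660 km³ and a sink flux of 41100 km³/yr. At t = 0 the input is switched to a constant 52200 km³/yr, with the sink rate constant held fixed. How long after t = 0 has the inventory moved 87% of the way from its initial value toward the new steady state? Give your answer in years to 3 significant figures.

τ = M₀/F₀ = 1660/41100 = 0.04039 yr.
The remaining gap fraction is e^(−t/τ); 87% covered ⇒ e^(−t/τ) = 0.130.
t = −τ ln(0.130) = 0.04039 × 2.040 = 0.08240 yr.

0.0824 yr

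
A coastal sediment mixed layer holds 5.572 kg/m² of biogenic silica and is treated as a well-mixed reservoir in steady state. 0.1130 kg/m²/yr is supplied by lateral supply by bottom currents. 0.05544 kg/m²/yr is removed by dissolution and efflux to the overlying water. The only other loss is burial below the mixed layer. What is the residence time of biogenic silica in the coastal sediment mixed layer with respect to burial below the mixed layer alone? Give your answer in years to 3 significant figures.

At steady state ΣF_in = ΣF_out.
ΣF_in = 0.11300 kg/m²/yr.
Burial below the mixed layer flux = ΣF_in − (0.05544) = 0.11300 − 0.05544 = 0.05756 kg/m²/yr.
τ = M / F = 5.572 / 0.05756 = 96.80 yr.

96.8 yr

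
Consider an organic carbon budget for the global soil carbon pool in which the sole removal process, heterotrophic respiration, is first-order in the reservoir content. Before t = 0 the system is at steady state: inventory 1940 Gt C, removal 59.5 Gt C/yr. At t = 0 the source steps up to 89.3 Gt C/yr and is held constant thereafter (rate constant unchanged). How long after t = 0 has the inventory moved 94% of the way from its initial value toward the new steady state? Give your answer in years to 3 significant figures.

91.7 yr

τ = M₀/F₀ = 1940/59.5 = 32.61 yr.
The remaining gap fraction is e^(−t/τ); 94% covered ⇒ e^(−t/τ) = 0.0600.
t = −τ ln(0.0600) = 32.61 × 2.813 = 91.73 yr.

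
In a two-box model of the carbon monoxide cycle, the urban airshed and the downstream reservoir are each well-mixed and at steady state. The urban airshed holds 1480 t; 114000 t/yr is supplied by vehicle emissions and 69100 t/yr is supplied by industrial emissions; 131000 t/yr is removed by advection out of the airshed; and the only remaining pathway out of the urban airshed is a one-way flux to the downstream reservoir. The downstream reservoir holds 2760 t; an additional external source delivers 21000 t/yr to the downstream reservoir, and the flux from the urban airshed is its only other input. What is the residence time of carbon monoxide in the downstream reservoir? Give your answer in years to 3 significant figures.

0.0378 yr

Balance the urban airshed: ΣF_in = 114000 + 69100 = 183100 t/yr.
Flux to the downstream reservoir = ΣF_in − (131000) = 52100 t/yr.
Total input to the downstream reservoir = 52100 + 21000 = 73100 t/yr; at steady state this equals its total output.
τ = M / F = 2760 / 73100 = 0.03776 yr.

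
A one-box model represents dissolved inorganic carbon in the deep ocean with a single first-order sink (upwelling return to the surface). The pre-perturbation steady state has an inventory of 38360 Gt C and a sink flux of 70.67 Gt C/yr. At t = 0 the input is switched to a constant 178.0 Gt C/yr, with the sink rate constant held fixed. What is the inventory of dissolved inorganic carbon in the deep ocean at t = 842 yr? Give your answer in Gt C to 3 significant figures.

Residence time τ = M₀/F₀ = 542.8 yr. The eventual steady state is M_∞ = M₀·(F₁/F₀) = 38360 × 178.0/70.67 = 96619 Gt C.
The anomaly ΔM(t) = M(t) − M_∞ decays as ΔM₀·e^(−t/τ) with ΔM₀ = 38360 − 96619 = −58260 Gt C.
At t = 842 yr, e^(−t/τ) = e^(−1.551) = 0.2120, so ΔM = −12350 Gt C and M = 96619 − 12350 = 84269 Gt C.

84300 Gt C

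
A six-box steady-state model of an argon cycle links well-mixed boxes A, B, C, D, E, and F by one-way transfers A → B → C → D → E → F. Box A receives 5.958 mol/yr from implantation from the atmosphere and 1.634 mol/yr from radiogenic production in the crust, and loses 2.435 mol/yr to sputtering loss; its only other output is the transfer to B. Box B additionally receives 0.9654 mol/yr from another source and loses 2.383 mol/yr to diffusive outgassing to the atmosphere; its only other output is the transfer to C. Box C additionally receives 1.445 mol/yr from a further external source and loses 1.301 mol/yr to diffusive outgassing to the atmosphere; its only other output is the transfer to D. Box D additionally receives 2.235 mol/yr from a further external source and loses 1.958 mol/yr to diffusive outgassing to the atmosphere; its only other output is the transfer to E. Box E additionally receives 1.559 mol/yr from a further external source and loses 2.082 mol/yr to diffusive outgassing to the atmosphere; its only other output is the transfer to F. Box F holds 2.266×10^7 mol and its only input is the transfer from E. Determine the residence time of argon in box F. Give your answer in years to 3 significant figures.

Box A: F(A→B) = (5.958 + 1.634) − 2.435 = 5.1570 mol/yr.
Box B: F(B→C) = (5.1570 + 0.9654) − 2.383 = 3.7394 mol/yr.
Box C: F(C→D) = (3.7394 + 1.445) − 1.301 = 3.8834 mol/yr.
Box D: F(D→E) = (3.8834 + 2.235) − 1.958 = 4.1604 mol/yr.
Box E: F(E→F) = (4.1604 + 1.559) − 2.082 = 3.6374 mol/yr.
Box F throughput = its input = 3.6374 mol/yr; τ = 2.266×10^7 / 3.6374 = 6.230×10^6 yr.

6.23×10^6 yr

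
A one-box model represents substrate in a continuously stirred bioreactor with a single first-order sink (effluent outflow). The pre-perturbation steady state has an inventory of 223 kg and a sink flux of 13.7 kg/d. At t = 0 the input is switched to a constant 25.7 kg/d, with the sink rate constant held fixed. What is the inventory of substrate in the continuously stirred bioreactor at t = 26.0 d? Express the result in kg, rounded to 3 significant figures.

379 kg

τ = M₀/F₀ = 223/13.7 = 16.28 d; rate constant k = 1/τ.
New steady state M_∞ = F₁/k = F₁·τ = 25.7 × 16.28 = 418.33 kg.
M(t) = M_∞ + (M₀ − M_∞)·e^(−t/τ); t/τ = 26.0/16.28 = 1.597, so e^(−t/τ) = 0.2024.
M(t) = 418.33 − 195.3 × 0.2024 = 378.79 kg.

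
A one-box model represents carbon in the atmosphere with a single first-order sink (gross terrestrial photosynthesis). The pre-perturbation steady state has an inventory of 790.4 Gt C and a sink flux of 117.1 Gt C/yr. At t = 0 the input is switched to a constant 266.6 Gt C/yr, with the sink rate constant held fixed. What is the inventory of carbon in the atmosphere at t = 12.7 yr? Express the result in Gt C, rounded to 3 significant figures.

Residence time τ = M₀/F₀ = 6.750 yr. The eventual steady state is M_∞ = M₀·(F₁/F₀) = 790.4 × 266.6/117.1 = 1799.5 Gt C.
The anomaly ΔM(t) = M(t) − M_∞ decays as ΔM₀·e^(−t/τ) with ΔM₀ = 790.4 − 1799.5 = −1009 Gt C.
At t = 12.7 yr, e^(−t/τ) = e^(−1.882) = 0.1524, so ΔM = −153.7 Gt C and M = 1799.5 − 153.7 = 1645.8 Gt C.

1650 Gt C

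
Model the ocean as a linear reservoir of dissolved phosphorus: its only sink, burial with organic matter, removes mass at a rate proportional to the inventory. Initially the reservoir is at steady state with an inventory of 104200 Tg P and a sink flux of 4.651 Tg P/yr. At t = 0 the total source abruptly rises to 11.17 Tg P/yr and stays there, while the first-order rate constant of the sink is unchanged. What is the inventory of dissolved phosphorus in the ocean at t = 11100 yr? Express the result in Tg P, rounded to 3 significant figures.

Residence time τ = M₀/F₀ = 22400 yr. The eventual steady state is M_∞ = M₀·(F₁/F₀) = 104200 × 11.17/4.651 = 250250 Tg P.
The anomaly ΔM(t) = M(t) − M_∞ decays as ΔM₀·e^(−t/τ) with ΔM₀ = 104200 − 250250 = −146100 Tg P.
At t = 11100 yr, e^(−t/τ) = e^(−0.4955) = 0.6093, so ΔM = −88990 Tg P and M = 250250 − 88990 = 161260 Tg P.

161000 Tg P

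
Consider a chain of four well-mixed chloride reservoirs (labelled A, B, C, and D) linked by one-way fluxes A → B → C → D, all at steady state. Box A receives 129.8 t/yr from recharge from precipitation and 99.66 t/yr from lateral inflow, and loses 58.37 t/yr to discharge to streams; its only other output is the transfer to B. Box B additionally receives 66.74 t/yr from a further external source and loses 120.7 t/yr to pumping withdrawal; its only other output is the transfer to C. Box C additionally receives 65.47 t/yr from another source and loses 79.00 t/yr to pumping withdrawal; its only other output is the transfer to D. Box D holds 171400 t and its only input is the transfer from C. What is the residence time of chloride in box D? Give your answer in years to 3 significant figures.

Box A: F(A→B) = (129.8 + 99.66) − 58.37 = 171.09 t/yr.
Box B: F(B→C) = (171.09 + 66.74) − 120.7 = 117.13 t/yr.
Box C: F(C→D) = (117.13 + 65.47) − 79.00 = 103.60 t/yr.
Box D throughput = its input = 103.60 t/yr; τ = 171400 / 103.60 = 1654 yr.

1650 yr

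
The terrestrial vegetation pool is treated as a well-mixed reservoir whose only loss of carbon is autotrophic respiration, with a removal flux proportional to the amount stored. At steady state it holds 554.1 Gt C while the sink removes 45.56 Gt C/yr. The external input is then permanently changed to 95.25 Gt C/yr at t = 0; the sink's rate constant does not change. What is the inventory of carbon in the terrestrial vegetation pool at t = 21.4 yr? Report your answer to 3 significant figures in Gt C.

1050 Gt C

Residence time τ = M₀/F₀ = 12.16 yr. The eventual steady state is M_∞ = M₀·(F₁/F₀) = 554.1 × 95.25/45.56 = 1158.4 Gt C.
The anomaly ΔM(t) = M(t) − M_∞ decays as ΔM₀·e^(−t/τ) with ΔM₀ = 554.1 − 1158.4 = −604.3 Gt C.
At t = 21.4 yr, e^(−t/τ) = e^(−1.760) = 0.1721, so ΔM = −104.0 Gt C and M = 1158.4 − 104.0 = 1054.4 Gt C.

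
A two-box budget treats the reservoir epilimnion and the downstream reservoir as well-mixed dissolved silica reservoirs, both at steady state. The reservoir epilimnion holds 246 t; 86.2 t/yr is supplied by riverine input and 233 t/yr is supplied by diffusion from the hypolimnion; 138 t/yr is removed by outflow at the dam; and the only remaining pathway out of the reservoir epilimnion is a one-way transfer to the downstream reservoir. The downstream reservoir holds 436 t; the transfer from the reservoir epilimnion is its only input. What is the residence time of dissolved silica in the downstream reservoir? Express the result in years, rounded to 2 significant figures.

2.4 yr

Balance the reservoir epilimnion: ΣF_in = 86.2 + 233 = 319.20 t/yr.
Transfer to the downstream reservoir = ΣF_in − (138) = 181.20 t/yr.
At steady state the output of the downstream reservoir equals its input, 181.20 t/yr.
τ = M / F = 436 / 181.20 = 2.406 yr.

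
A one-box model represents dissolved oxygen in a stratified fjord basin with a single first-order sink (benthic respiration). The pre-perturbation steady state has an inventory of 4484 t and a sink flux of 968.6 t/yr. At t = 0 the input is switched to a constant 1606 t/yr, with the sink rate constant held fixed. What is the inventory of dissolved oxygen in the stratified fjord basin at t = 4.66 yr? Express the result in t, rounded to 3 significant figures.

τ = M₀/F₀ = 4484/968.6 = 4.629 yr; rate constant k = 1/τ.
New steady state M_∞ = F₁/k = F₁·τ = 1606 × 4.629 = 7434.8 t.
M(t) = M_∞ + (M₀ − M_∞)·e^(−t/τ); t/τ = 4.66/4.629 = 1.007, so e^(−t/τ) = 0.3655.
M(t) = 7434.8 − 2951 × 0.3655 = 6356.4 t.

6360 t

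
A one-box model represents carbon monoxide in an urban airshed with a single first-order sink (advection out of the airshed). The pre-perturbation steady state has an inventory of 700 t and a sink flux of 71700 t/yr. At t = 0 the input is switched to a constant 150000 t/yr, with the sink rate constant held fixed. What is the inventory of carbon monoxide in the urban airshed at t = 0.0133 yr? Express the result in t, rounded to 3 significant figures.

Residence time τ = M₀/F₀ = 0.009763 yr. The eventual steady state is M_∞ = M₀·(F₁/F₀) = 700 × 150000/71700 = 1464.4 t.
The anomaly ΔM(t) = M(t) − M_∞ decays as ΔM₀·e^(−t/τ) with ΔM₀ = 700 − 1464.4 = −764.4 t.
At t = 0.0133 yr, e^(−t/τ) = e^(−1.362) = 0.2561, so ΔM = −195.7 t and M = 1464.4 − 195.7 = 1268.7 t.

1270 t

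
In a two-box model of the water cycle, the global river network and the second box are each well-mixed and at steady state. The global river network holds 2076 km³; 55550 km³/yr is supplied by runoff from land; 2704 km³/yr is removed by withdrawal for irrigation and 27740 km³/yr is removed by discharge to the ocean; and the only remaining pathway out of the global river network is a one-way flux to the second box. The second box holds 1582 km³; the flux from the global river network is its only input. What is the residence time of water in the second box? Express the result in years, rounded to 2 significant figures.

Balance the global river network: ΣF_in = 55550 km³/yr.
Flux to the second box = ΣF_in − (2704 + 27740) = 25106 km³/yr.
At steady state the output of the second box equals its input, 25106 km³/yr.
τ = M / F = 1582 / 25106 = 0.06301 yr.

0.063 yr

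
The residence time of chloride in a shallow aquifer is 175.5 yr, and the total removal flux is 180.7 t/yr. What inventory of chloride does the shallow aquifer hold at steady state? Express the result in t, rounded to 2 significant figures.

τ = M/F ⇒ M = τ × F = 175.5 × 180.7 = 31710 t.

32000 t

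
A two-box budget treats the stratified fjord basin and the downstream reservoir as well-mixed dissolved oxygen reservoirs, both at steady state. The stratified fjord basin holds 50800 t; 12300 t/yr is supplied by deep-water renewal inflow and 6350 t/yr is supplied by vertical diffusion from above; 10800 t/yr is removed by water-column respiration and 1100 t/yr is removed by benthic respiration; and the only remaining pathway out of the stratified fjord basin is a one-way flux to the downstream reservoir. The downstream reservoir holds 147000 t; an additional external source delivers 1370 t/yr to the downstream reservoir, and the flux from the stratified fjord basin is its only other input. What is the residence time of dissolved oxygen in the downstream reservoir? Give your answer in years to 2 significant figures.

Balance the stratified fjord basin: ΣF_in = 12300 + 6350 = 18650 t/yr.
Flux to the downstream reservoir = ΣF_in − (10800 + 1100) = 6750.0 t/yr.
Total input to the downstream reservoir = 6750.0 + 1370 = 8120.0 t/yr; at steady state this equals its total output.
τ = M / F = 147000 / 8120.0 = 18.10 yr.

18 yr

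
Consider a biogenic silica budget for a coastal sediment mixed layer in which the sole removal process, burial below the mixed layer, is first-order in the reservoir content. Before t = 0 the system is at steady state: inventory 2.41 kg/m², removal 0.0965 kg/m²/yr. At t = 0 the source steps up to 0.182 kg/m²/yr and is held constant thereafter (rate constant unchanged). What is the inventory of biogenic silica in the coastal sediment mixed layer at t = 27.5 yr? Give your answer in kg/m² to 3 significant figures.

Residence time τ = M₀/F₀ = 24.97 yr. The eventual steady state is M_∞ = M₀·(F₁/F₀) = 2.41 × 0.182/0.0965 = 4.5453 kg/m².
The anomaly ΔM(t) = M(t) − M_∞ decays as ΔM₀·e^(−t/τ) with ΔM₀ = 2.41 − 4.5453 = −2.135 kg/m².
At t = 27.5 yr, e^(−t/τ) = e^(−1.101) = 0.3325, so ΔM = −0.7100 kg/m² and M = 4.5453 − 0.7100 = 3.8353 kg/m².

3.84 kg/m²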